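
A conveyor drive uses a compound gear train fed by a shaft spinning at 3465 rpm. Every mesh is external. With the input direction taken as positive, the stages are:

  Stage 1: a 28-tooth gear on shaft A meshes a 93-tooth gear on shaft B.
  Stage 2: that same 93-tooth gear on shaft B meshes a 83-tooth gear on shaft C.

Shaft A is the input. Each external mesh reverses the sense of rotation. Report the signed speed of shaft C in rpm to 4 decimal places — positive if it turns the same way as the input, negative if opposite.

Stage 1 [28T→93T]: ω = 3465.0000×28/93 = 1043.2258 rpm, dir flips to −; running = −1043.2258
Stage 2 [93T→83T]: ω = 1043.2258×93/83 = 1168.9157 rpm, dir flips to +; running = +1168.9157

+1168.9157 rpm (same as input, |ω| = 1168.9157 rpm)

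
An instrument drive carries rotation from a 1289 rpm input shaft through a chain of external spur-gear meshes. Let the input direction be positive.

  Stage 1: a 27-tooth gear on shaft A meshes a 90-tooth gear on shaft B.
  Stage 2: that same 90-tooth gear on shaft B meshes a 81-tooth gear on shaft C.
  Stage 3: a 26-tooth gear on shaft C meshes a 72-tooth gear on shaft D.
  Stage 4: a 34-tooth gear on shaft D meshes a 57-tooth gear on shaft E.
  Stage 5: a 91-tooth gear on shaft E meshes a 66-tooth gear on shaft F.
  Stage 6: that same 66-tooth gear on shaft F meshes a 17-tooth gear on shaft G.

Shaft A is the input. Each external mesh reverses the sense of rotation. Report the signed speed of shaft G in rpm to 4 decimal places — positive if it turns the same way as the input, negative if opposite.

+495.4149 rpm (same as input, |ω| = 495.4149 rpm)

Stage 1 [27T→90T]: ω = 1289.0000×27/90 = 386.7000 rpm, dir flips to −; running = −386.7000
Stage 2 [90T→81T]: ω = 386.7000×90/81 = 429.6667 rpm, dir flips to +; running = +429.6667
Stage 3 [26T→72T]: ω = 429.6667×26/72 = 155.1574 rpm, dir flips to −; running = −155.1574
Stage 4 [34T→57T]: ω = 155.1574×34/57 = 92.5500 rpm, dir flips to +; running = +92.5500
Stage 5 [91T→66T]: ω = 92.5500×91/66 = 127.6069 rpm, dir flips to −; running = −127.6069
Stage 6 [66T→17T]: ω = 127.6069×66/17 = 495.4149 rpm, dir flips to +; running = +495.4149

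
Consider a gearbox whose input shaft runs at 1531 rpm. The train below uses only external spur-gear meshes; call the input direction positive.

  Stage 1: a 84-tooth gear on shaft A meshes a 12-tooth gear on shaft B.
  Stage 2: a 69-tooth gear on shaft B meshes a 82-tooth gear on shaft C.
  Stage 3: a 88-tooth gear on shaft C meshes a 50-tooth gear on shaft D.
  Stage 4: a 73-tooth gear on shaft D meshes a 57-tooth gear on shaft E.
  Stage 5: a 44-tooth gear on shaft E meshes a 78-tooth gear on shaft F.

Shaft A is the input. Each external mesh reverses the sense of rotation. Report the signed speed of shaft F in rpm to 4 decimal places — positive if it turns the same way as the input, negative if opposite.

Stage 1 [84T→12T]: ω = 1531.0000×84/12 = 10717.0000 rpm, dir flips to −; running = −10717.0000
Stage 2 [69T→82T]: ω = 10717.0000×69/82 = 9017.9634 rpm, dir flips to +; running = +9017.9634
Stage 3 [88T→50T]: ω = 9017.9634×88/50 = 15871.6156 rpm, dir flips to −; running = −15871.6156
Stage 4 [73T→57T]: ω = 15871.6156×73/57 = 20326.8060 rpm, dir flips to +; running = +20326.8060
Stage 5 [44T→78T]: ω = 20326.8060×44/78 = 11466.4034 rpm, dir flips to −; running = −11466.4034

-11466.4034 rpm (opposite to input, |ω| = 11466.4034 rpm)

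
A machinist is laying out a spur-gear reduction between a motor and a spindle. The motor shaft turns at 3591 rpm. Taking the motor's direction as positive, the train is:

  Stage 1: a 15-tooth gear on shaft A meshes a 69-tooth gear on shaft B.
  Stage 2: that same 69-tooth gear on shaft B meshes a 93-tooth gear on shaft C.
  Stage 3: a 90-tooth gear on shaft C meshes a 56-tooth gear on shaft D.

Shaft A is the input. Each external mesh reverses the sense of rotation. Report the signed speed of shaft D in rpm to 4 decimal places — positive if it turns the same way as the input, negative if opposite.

-930.8468 rpm (opposite to input, |ω| = 930.8468 rpm)

Stage 1 [15T→69T]: ω = 3591.0000×15/69 = 780.6522 rpm, dir flips to −; running = −780.6522
Stage 2 [69T→93T]: ω = 780.6522×69/93 = 579.1935 rpm, dir flips to +; running = +579.1935
Stage 3 [90T→56T]: ω = 579.1935×90/56 = 930.8468 rpm, dir flips to −; running = −930.8468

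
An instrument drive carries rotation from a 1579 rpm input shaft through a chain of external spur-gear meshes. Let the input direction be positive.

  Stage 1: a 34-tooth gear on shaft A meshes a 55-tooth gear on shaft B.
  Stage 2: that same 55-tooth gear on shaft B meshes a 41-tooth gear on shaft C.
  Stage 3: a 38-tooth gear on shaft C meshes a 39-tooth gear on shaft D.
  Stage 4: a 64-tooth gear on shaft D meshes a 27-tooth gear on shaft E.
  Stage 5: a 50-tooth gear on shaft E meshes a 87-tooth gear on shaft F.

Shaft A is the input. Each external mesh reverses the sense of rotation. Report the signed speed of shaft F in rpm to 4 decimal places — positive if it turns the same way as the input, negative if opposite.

Stage 1 [34T→55T]: ω = 1579.0000×34/55 = 976.1091 rpm, dir flips to −; running = −976.1091
Stage 2 [55T→41T]: ω = 976.1091×55/41 = 1309.4146 rpm, dir flips to +; running = +1309.4146
Stage 3 [38T→39T]: ω = 1309.4146×38/39 = 1275.8399 rpm, dir flips to −; running = −1275.8399
Stage 4 [64T→27T]: ω = 1275.8399×64/27 = 3024.2131 rpm, dir flips to +; running = +3024.2131
Stage 5 [50T→87T]: ω = 3024.2131×50/87 = 1738.0535 rpm, dir flips to −; running = −1738.0535

-1738.0535 rpm (opposite to input, |ω| = 1738.0535 rpm)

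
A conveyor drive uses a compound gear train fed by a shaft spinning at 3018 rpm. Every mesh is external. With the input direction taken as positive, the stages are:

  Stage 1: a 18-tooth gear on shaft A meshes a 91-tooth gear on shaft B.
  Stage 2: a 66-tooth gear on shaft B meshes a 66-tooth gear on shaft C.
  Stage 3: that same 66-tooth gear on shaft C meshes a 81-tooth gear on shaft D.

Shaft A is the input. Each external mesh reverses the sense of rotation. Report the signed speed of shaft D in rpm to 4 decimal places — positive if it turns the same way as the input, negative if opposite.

-486.4176 rpm (opposite to input, |ω| = 486.4176 rpm)

Stage 1 [18T→91T]: ω = 3018.0000×18/91 = 596.9670 rpm, dir flips to −; running = −596.9670
Stage 2 [66T→66T]: ω = 596.9670×66/66 = 596.9670 rpm, dir flips to +; running = +596.9670
Stage 3 [66T→81T]: ω = 596.9670×66/81 = 486.4176 rpm, dir flips to −; running = −486.4176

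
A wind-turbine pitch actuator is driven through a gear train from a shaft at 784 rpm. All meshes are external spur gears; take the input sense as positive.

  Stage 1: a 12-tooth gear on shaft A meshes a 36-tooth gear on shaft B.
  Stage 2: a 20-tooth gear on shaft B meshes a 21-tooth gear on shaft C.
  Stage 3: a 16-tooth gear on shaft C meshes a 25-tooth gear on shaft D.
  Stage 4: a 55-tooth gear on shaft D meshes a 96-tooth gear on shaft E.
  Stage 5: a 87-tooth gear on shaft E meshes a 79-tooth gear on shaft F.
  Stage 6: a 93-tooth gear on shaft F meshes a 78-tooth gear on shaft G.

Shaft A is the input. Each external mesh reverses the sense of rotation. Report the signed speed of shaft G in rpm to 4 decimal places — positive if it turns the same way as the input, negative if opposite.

Stage 1 [12T→36T]: ω = 784.0000×12/36 = 261.3333 rpm, dir flips to −; running = −261.3333
Stage 2 [20T→21T]: ω = 261.3333×20/21 = 248.8889 rpm, dir flips to +; running = +248.8889
Stage 3 [16T→25T]: ω = 248.8889×16/25 = 159.2889 rpm, dir flips to −; running = −159.2889
Stage 4 [55T→96T]: ω = 159.2889×55/96 = 91.2593 rpm, dir flips to +; running = +91.2593
Stage 5 [87T→79T]: ω = 91.2593×87/79 = 100.5007 rpm, dir flips to −; running = −100.5007
Stage 6 [93T→78T]: ω = 100.5007×93/78 = 119.8278 rpm, dir flips to +; running = +119.8278

+119.8278 rpm (same as input, |ω| = 119.8278 rpm)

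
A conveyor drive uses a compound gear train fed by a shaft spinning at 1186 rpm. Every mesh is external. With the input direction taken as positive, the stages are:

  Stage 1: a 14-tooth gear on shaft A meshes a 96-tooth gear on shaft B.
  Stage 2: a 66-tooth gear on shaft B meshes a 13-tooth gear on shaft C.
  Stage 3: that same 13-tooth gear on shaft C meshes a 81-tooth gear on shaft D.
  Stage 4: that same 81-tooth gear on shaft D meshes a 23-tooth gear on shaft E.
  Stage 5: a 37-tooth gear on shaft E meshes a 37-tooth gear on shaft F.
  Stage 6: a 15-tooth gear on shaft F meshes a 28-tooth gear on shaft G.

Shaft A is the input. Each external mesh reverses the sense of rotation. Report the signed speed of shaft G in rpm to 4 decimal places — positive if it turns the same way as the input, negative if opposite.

Stage 1 [14T→96T]: ω = 1186.0000×14/96 = 172.9583 rpm, dir flips to −; running = −172.9583
Stage 2 [66T→13T]: ω = 172.9583×66/13 = 878.0962 rpm, dir flips to +; running = +878.0962
Stage 3 [13T→81T]: ω = 878.0962×13/81 = 140.9290 rpm, dir flips to −; running = −140.9290
Stage 4 [81T→23T]: ω = 140.9290×81/23 = 496.3152 rpm, dir flips to +; running = +496.3152
Stage 5 [37T→37T]: ω = 496.3152×37/37 = 496.3152 rpm, dir flips to −; running = −496.3152
Stage 6 [15T→28T]: ω = 496.3152×15/28 = 265.8832 rpm, dir flips to +; running = +265.8832

+265.8832 rpm (same as input, |ω| = 265.8832 rpm)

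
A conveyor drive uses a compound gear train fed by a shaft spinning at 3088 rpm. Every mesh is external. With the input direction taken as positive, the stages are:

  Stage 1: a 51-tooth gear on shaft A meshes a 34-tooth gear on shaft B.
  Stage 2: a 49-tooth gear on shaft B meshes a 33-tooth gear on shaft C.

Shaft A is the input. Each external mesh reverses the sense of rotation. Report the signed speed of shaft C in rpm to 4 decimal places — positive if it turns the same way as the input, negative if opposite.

Stage 1 [51T→34T]: ω = 3088.0000×51/34 = 4632.0000 rpm, dir flips to −; running = −4632.0000
Stage 2 [49T→33T]: ω = 4632.0000×49/33 = 6877.8182 rpm, dir flips to +; running = +6877.8182

+6877.8182 rpm (same as input, |ω| = 6877.8182 rpm)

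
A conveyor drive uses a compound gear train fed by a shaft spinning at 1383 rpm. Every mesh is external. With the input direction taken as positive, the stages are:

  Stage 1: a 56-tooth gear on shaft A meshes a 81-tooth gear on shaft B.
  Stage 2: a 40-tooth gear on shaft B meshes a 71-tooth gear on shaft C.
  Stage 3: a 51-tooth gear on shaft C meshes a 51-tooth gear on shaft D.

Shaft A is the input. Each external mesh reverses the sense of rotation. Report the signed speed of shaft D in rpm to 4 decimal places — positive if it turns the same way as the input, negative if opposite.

-538.6750 rpm (opposite to input, |ω| = 538.6750 rpm)

Stage 1 [56T→81T]: ω = 1383.0000×56/81 = 956.1481 rpm, dir flips to −; running = −956.1481
Stage 2 [40T→71T]: ω = 956.1481×40/71 = 538.6750 rpm, dir flips to +; running = +538.6750
Stage 3 [51T→51T]: ω = 538.6750×51/51 = 538.6750 rpm, dir flips to −; running = −538.6750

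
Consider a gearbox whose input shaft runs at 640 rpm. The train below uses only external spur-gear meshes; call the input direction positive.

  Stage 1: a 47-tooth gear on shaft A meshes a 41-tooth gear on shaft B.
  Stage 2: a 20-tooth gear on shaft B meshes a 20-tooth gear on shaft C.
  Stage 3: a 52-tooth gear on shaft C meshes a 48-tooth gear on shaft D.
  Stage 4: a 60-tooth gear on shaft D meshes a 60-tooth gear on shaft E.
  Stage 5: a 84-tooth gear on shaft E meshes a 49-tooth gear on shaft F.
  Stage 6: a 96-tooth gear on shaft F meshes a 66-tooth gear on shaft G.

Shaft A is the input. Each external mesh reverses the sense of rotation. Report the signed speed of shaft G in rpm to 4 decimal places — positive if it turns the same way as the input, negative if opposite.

+1981.8309 rpm (same as input, |ω| = 1981.8309 rpm)

Stage 1 [47T→41T]: ω = 640.0000×47/41 = 733.6585 rpm, dir flips to −; running = −733.6585
Stage 2 [20T→20T]: ω = 733.6585×20/20 = 733.6585 rpm, dir flips to +; running = +733.6585
Stage 3 [52T→48T]: ω = 733.6585×52/48 = 794.7967 rpm, dir flips to −; running = −794.7967
Stage 4 [60T→60T]: ω = 794.7967×60/60 = 794.7967 rpm, dir flips to +; running = +794.7967
Stage 5 [84T→49T]: ω = 794.7967×84/49 = 1362.5087 rpm, dir flips to −; running = −1362.5087
Stage 6 [96T→66T]: ω = 1362.5087×96/66 = 1981.8309 rpm, dir flips to +; running = +1981.8309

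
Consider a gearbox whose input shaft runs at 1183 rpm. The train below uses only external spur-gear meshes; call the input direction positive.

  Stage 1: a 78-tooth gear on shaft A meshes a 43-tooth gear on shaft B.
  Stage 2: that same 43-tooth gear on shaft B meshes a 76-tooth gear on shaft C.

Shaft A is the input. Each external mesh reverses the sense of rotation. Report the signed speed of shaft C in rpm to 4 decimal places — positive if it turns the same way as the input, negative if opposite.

Stage 1 [78T→43T]: ω = 1183.0000×78/43 = 2145.9070 rpm, dir flips to −; running = −2145.9070
Stage 2 [43T→76T]: ω = 2145.9070×43/76 = 1214.1316 rpm, dir flips to +; running = +1214.1316

+1214.1316 rpm (same as input, |ω| = 1214.1316 rpm)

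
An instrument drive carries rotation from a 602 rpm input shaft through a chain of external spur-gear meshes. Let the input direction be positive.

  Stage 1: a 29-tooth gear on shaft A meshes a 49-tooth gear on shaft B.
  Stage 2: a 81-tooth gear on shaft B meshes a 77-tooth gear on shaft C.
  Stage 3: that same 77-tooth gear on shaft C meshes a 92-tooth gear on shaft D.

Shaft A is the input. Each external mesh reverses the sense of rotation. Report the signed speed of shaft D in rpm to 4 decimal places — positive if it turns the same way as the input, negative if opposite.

-313.6863 rpm (opposite to input, |ω| = 313.6863 rpm)

Stage 1 [29T→49T]: ω = 602.0000×29/49 = 356.2857 rpm, dir flips to −; running = −356.2857
Stage 2 [81T→77T]: ω = 356.2857×81/77 = 374.7941 rpm, dir flips to +; running = +374.7941
Stage 3 [77T→92T]: ω = 374.7941×77/92 = 313.6863 rpm, dir flips to −; running = −313.6863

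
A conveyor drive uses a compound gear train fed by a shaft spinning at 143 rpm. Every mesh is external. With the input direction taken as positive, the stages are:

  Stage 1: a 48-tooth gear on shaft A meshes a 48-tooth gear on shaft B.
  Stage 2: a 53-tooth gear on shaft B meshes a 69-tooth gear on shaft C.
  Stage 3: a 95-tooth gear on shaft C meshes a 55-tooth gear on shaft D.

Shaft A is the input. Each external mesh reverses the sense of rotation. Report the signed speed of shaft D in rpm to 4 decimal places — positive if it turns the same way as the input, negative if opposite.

Stage 1 [48T→48T]: ω = 143.0000×48/48 = 143.0000 rpm, dir flips to −; running = −143.0000
Stage 2 [53T→69T]: ω = 143.0000×53/69 = 109.8406 rpm, dir flips to +; running = +109.8406
Stage 3 [95T→55T]: ω = 109.8406×95/55 = 189.7246 rpm, dir flips to −; running = −189.7246

-189.7246 rpm (opposite to input, |ω| = 189.7246 rpm)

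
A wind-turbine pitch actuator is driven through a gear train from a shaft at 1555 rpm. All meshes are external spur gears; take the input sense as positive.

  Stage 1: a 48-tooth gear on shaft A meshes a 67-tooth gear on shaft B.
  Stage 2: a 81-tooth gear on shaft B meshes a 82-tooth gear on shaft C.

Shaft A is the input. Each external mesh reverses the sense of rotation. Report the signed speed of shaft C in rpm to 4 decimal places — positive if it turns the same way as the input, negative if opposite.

+1100.4441 rpm (same as input, |ω| = 1100.4441 rpm)

Stage 1 [48T→67T]: ω = 1555.0000×48/67 = 1114.0299 rpm, dir flips to −; running = −1114.0299
Stage 2 [81T→82T]: ω = 1114.0299×81/82 = 1100.4441 rpm, dir flips to +; running = +1100.4441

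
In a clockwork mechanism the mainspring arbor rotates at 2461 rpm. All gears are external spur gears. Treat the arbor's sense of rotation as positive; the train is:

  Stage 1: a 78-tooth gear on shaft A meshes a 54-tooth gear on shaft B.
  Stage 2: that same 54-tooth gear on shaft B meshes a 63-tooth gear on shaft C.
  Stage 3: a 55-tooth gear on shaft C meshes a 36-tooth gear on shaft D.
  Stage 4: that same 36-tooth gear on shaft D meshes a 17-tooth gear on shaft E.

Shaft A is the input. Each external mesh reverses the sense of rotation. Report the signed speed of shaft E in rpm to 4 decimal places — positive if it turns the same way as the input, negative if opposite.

+9857.7871 rpm (same as input, |ω| = 9857.7871 rpm)

Stage 1 [78T→54T]: ω = 2461.0000×78/54 = 3554.7778 rpm, dir flips to −; running = −3554.7778
Stage 2 [54T→63T]: ω = 3554.7778×54/63 = 3046.9524 rpm, dir flips to +; running = +3046.9524
Stage 3 [55T→36T]: ω = 3046.9524×55/36 = 4655.0661 rpm, dir flips to −; running = −4655.0661
Stage 4 [36T→17T]: ω = 4655.0661×36/17 = 9857.7871 rpm, dir flips to +; running = +9857.7871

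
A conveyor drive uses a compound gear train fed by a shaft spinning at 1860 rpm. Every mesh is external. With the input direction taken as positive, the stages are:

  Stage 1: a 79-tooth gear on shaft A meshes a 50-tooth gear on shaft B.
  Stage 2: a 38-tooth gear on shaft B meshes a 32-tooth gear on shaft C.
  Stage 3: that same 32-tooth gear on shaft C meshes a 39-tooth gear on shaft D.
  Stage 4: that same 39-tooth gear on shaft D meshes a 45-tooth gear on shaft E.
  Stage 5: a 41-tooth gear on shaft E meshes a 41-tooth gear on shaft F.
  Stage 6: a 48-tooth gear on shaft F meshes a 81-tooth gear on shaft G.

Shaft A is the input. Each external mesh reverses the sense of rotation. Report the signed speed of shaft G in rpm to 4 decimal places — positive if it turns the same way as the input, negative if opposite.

+1470.6094 rpm (same as input, |ω| = 1470.6094 rpm)

Stage 1 [79T→50T]: ω = 1860.0000×79/50 = 2938.8000 rpm, dir flips to −; running = −2938.8000
Stage 2 [38T→32T]: ω = 2938.8000×38/32 = 3489.8250 rpm, dir flips to +; running = +3489.8250
Stage 3 [32T→39T]: ω = 3489.8250×32/39 = 2863.4462 rpm, dir flips to −; running = −2863.4462
Stage 4 [39T→45T]: ω = 2863.4462×39/45 = 2481.6533 rpm, dir flips to +; running = +2481.6533
Stage 5 [41T→41T]: ω = 2481.6533×41/41 = 2481.6533 rpm, dir flips to −; running = −2481.6533
Stage 6 [48T→81T]: ω = 2481.6533×48/81 = 1470.6094 rpm, dir flips to +; running = +1470.6094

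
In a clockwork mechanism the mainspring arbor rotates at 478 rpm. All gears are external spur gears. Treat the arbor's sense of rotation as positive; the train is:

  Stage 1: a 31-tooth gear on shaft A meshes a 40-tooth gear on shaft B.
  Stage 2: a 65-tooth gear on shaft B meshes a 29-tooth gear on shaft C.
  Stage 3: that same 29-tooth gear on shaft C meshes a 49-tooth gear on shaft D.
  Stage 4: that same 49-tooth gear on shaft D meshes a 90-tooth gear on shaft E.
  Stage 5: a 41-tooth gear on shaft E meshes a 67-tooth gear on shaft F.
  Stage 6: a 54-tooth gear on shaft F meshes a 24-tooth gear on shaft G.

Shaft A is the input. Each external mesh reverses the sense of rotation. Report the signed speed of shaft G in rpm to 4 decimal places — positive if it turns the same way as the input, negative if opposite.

Stage 1 [31T→40T]: ω = 478.0000×31/40 = 370.4500 rpm, dir flips to −; running = −370.4500
Stage 2 [65T→29T]: ω = 370.4500×65/29 = 830.3190 rpm, dir flips to +; running = +830.3190
Stage 3 [29T→49T]: ω = 830.3190×29/49 = 491.4133 rpm, dir flips to −; running = −491.4133
Stage 4 [49T→90T]: ω = 491.4133×49/90 = 267.5472 rpm, dir flips to +; running = +267.5472
Stage 5 [41T→67T]: ω = 267.5472×41/67 = 163.7229 rpm, dir flips to −; running = −163.7229
Stage 6 [54T→24T]: ω = 163.7229×54/24 = 368.3766 rpm, dir flips to +; running = +368.3766

+368.3766 rpm (same as input, |ω| = 368.3766 rpm)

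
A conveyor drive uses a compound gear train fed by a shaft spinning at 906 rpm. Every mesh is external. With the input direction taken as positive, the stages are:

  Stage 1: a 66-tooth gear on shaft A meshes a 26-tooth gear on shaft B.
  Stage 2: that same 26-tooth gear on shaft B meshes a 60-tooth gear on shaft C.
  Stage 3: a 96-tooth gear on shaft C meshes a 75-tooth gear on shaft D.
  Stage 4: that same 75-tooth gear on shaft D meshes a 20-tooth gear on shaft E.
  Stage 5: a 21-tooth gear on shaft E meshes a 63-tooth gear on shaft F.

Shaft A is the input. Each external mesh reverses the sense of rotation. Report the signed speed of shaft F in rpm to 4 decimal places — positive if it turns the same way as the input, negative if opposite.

Stage 1 [66T→26T]: ω = 906.0000×66/26 = 2299.8462 rpm, dir flips to −; running = −2299.8462
Stage 2 [26T→60T]: ω = 2299.8462×26/60 = 996.6000 rpm, dir flips to +; running = +996.6000
Stage 3 [96T→75T]: ω = 996.6000×96/75 = 1275.6480 rpm, dir flips to −; running = −1275.6480
Stage 4 [75T→20T]: ω = 1275.6480×75/20 = 4783.6800 rpm, dir flips to +; running = +4783.6800
Stage 5 [21T→63T]: ω = 4783.6800×21/63 = 1594.5600 rpm, dir flips to −; running = −1594.5600

-1594.5600 rpm (opposite to input, |ω| = 1594.5600 rpm)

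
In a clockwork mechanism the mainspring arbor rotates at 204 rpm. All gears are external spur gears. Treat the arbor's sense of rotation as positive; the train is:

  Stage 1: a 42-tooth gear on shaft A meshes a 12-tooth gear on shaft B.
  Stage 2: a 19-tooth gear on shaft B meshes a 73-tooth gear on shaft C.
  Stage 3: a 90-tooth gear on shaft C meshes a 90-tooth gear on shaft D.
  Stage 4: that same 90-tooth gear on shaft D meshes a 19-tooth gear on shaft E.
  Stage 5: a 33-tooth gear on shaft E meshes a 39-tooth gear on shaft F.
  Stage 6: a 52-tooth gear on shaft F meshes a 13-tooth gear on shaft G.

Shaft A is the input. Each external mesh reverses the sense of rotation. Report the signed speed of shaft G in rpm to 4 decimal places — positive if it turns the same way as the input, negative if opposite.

Stage 1 [42T→12T]: ω = 204.0000×42/12 = 714.0000 rpm, dir flips to −; running = −714.0000
Stage 2 [19T→73T]: ω = 714.0000×19/73 = 185.8356 rpm, dir flips to +; running = +185.8356
Stage 3 [90T→90T]: ω = 185.8356×90/90 = 185.8356 rpm, dir flips to −; running = −185.8356
Stage 4 [90T→19T]: ω = 185.8356×90/19 = 880.2740 rpm, dir flips to +; running = +880.2740
Stage 5 [33T→39T]: ω = 880.2740×33/39 = 744.8472 rpm, dir flips to −; running = −744.8472
Stage 6 [52T→13T]: ω = 744.8472×52/13 = 2979.3888 rpm, dir flips to +; running = +2979.3888

+2979.3888 rpm (same as input, |ω| = 2979.3888 rpm)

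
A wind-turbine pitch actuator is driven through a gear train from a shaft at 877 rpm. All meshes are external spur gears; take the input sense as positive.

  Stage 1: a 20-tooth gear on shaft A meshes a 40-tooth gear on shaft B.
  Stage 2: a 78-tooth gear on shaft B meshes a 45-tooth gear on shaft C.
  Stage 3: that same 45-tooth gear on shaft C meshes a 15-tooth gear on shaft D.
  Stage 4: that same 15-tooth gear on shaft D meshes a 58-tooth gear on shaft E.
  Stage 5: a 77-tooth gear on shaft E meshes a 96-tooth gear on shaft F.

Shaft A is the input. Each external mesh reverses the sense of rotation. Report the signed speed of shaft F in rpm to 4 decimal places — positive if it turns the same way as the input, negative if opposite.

Stage 1 [20T→40T]: ω = 877.0000×20/40 = 438.5000 rpm, dir flips to −; running = −438.5000
Stage 2 [78T→45T]: ω = 438.5000×78/45 = 760.0667 rpm, dir flips to +; running = +760.0667
Stage 3 [45T→15T]: ω = 760.0667×45/15 = 2280.2000 rpm, dir flips to −; running = −2280.2000
Stage 4 [15T→58T]: ω = 2280.2000×15/58 = 589.7069 rpm, dir flips to +; running = +589.7069
Stage 5 [77T→96T]: ω = 589.7069×77/96 = 472.9941 rpm, dir flips to −; running = −472.9941

-472.9941 rpm (opposite to input, |ω| = 472.9941 rpm)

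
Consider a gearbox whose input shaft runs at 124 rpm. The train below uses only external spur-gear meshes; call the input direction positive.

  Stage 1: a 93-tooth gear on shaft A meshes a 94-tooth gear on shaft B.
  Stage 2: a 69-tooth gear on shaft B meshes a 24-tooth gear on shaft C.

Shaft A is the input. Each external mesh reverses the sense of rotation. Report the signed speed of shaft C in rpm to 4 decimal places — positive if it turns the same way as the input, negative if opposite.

Stage 1 [93T→94T]: ω = 124.0000×93/94 = 122.6809 rpm, dir flips to −; running = −122.6809
Stage 2 [69T→24T]: ω = 122.6809×69/24 = 352.7074 rpm, dir flips to +; running = +352.7074

+352.7074 rpm (same as input, |ω| = 352.7074 rpm)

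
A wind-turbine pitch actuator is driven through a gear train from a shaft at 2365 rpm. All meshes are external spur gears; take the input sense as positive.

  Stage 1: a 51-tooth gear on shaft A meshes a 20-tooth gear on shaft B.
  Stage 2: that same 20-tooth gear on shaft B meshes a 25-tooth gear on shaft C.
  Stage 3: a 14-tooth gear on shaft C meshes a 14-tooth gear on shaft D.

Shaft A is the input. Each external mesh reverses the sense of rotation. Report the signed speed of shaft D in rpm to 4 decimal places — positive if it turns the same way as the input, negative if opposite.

Stage 1 [51T→20T]: ω = 2365.0000×51/20 = 6030.7500 rpm, dir flips to −; running = −6030.7500
Stage 2 [20T→25T]: ω = 6030.7500×20/25 = 4824.6000 rpm, dir flips to +; running = +4824.6000
Stage 3 [14T→14T]: ω = 4824.6000×14/14 = 4824.6000 rpm, dir flips to −; running = −4824.6000

-4824.6000 rpm (opposite to input, |ω| = 4824.6000 rpm)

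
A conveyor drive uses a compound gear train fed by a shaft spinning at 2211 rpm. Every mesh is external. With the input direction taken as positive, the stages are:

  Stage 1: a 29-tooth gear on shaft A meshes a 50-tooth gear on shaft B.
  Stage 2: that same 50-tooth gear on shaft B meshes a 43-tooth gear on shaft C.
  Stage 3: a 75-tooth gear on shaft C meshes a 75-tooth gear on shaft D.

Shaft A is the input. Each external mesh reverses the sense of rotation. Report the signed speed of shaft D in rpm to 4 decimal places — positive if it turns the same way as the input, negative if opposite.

-1491.1395 rpm (opposite to input, |ω| = 1491.1395 rpm)

Stage 1 [29T→50T]: ω = 2211.0000×29/50 = 1282.3800 rpm, dir flips to −; running = −1282.3800
Stage 2 [50T→43T]: ω = 1282.3800×50/43 = 1491.1395 rpm, dir flips to +; running = +1491.1395
Stage 3 [75T→75T]: ω = 1491.1395×75/75 = 1491.1395 rpm, dir flips to −; running = −1491.1395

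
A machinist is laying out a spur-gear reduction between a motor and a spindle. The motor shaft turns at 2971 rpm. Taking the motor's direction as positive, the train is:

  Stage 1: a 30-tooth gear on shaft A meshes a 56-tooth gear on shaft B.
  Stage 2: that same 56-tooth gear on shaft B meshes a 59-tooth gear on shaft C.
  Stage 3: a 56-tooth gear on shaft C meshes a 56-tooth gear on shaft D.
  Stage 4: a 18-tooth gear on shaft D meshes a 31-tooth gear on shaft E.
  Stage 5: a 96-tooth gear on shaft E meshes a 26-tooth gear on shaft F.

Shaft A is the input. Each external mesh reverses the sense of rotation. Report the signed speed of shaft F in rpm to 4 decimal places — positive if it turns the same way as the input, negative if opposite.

-3238.7736 rpm (opposite to input, |ω| = 3238.7736 rpm)

Stage 1 [30T→56T]: ω = 2971.0000×30/56 = 1591.6071 rpm, dir flips to −; running = −1591.6071
Stage 2 [56T→59T]: ω = 1591.6071×56/59 = 1510.6780 rpm, dir flips to +; running = +1510.6780
Stage 3 [56T→56T]: ω = 1510.6780×56/56 = 1510.6780 rpm, dir flips to −; running = −1510.6780
Stage 4 [18T→31T]: ω = 1510.6780×18/31 = 877.1679 rpm, dir flips to +; running = +877.1679
Stage 5 [96T→26T]: ω = 877.1679×96/26 = 3238.7736 rpm, dir flips to −; running = −3238.7736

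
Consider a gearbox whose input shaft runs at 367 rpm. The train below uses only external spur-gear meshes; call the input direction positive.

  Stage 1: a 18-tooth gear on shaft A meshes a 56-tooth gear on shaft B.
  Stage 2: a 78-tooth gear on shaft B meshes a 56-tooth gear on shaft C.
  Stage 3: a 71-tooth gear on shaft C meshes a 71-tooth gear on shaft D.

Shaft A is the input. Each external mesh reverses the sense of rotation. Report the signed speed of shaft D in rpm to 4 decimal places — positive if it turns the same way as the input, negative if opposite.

Stage 1 [18T→56T]: ω = 367.0000×18/56 = 117.9643 rpm, dir flips to −; running = −117.9643
Stage 2 [78T→56T]: ω = 117.9643×78/56 = 164.3074 rpm, dir flips to +; running = +164.3074
Stage 3 [71T→71T]: ω = 164.3074×71/71 = 164.3074 rpm, dir flips to −; running = −164.3074

-164.3074 rpm (opposite to input, |ω| = 164.3074 rpm)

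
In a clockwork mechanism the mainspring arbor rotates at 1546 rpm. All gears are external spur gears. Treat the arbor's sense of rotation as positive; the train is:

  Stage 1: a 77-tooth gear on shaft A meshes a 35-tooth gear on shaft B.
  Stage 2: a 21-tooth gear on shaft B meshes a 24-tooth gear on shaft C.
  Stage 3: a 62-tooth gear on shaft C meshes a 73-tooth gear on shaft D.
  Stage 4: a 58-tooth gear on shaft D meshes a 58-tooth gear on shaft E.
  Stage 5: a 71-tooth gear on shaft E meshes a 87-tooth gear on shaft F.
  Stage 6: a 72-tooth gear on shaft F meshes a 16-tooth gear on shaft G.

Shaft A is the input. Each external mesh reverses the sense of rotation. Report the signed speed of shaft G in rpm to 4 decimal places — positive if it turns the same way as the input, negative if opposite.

Stage 1 [77T→35T]: ω = 1546.0000×77/35 = 3401.2000 rpm, dir flips to −; running = −3401.2000
Stage 2 [21T→24T]: ω = 3401.2000×21/24 = 2976.0500 rpm, dir flips to +; running = +2976.0500
Stage 3 [62T→73T]: ω = 2976.0500×62/73 = 2527.6041 rpm, dir flips to −; running = −2527.6041
Stage 4 [58T→58T]: ω = 2527.6041×58/58 = 2527.6041 rpm, dir flips to +; running = +2527.6041
Stage 5 [71T→87T]: ω = 2527.6041×71/87 = 2062.7574 rpm, dir flips to −; running = −2062.7574
Stage 6 [72T→16T]: ω = 2062.7574×72/16 = 9282.4082 rpm, dir flips to +; running = +9282.4082

+9282.4082 rpm (same as input, |ω| = 9282.4082 rpm)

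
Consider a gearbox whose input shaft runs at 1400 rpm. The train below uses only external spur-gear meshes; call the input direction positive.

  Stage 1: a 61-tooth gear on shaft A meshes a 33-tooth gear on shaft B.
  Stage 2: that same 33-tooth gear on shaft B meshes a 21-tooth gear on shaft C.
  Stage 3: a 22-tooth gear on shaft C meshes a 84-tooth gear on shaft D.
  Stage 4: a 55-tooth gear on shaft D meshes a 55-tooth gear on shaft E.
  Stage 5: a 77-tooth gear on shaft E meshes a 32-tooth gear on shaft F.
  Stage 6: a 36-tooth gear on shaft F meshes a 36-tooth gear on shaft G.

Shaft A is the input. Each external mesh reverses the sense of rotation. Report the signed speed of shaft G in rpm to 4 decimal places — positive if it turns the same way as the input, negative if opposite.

Stage 1 [61T→33T]: ω = 1400.0000×61/33 = 2587.8788 rpm, dir flips to −; running = −2587.8788
Stage 2 [33T→21T]: ω = 2587.8788×33/21 = 4066.6667 rpm, dir flips to +; running = +4066.6667
Stage 3 [22T→84T]: ω = 4066.6667×22/84 = 1065.0794 rpm, dir flips to −; running = −1065.0794
Stage 4 [55T→55T]: ω = 1065.0794×55/55 = 1065.0794 rpm, dir flips to +; running = +1065.0794
Stage 5 [77T→32T]: ω = 1065.0794×77/32 = 2562.8472 rpm, dir flips to −; running = −2562.8472
Stage 6 [36T→36T]: ω = 2562.8472×36/36 = 2562.8472 rpm, dir flips to +; running = +2562.8472

+2562.8472 rpm (same as input, |ω| = 2562.8472 rpm)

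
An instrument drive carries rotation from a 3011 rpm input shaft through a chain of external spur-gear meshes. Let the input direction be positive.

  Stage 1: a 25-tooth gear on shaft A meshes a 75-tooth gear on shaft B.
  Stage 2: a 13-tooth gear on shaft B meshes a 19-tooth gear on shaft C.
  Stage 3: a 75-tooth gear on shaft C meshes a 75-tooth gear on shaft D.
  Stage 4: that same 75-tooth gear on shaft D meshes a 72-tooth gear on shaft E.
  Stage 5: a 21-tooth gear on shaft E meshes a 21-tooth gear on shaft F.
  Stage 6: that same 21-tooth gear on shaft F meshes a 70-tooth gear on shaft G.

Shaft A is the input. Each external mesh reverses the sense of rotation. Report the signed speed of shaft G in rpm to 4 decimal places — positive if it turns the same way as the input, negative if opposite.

+214.5998 rpm (same as input, |ω| = 214.5998 rpm)

Stage 1 [25T→75T]: ω = 3011.0000×25/75 = 1003.6667 rpm, dir flips to −; running = −1003.6667
Stage 2 [13T→19T]: ω = 1003.6667×13/19 = 686.7193 rpm, dir flips to +; running = +686.7193
Stage 3 [75T→75T]: ω = 686.7193×75/75 = 686.7193 rpm, dir flips to −; running = −686.7193
Stage 4 [75T→72T]: ω = 686.7193×75/72 = 715.3326 rpm, dir flips to +; running = +715.3326
Stage 5 [21T→21T]: ω = 715.3326×21/21 = 715.3326 rpm, dir flips to −; running = −715.3326
Stage 6 [21T→70T]: ω = 715.3326×21/70 = 214.5998 rpm, dir flips to +; running = +214.5998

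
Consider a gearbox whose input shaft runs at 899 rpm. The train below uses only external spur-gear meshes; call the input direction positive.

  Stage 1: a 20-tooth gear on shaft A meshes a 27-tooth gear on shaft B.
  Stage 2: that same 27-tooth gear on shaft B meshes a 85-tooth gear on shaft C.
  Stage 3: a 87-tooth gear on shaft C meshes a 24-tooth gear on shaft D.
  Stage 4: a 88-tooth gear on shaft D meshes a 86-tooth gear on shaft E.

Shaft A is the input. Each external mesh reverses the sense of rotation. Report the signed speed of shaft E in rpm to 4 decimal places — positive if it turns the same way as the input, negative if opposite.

+784.6265 rpm (same as input, |ω| = 784.6265 rpm)

Stage 1 [20T→27T]: ω = 899.0000×20/27 = 665.9259 rpm, dir flips to −; running = −665.9259
Stage 2 [27T→85T]: ω = 665.9259×27/85 = 211.5294 rpm, dir flips to +; running = +211.5294
Stage 3 [87T→24T]: ω = 211.5294×87/24 = 766.7941 rpm, dir flips to −; running = −766.7941
Stage 4 [88T→86T]: ω = 766.7941×88/86 = 784.6265 rpm, dir flips to +; running = +784.6265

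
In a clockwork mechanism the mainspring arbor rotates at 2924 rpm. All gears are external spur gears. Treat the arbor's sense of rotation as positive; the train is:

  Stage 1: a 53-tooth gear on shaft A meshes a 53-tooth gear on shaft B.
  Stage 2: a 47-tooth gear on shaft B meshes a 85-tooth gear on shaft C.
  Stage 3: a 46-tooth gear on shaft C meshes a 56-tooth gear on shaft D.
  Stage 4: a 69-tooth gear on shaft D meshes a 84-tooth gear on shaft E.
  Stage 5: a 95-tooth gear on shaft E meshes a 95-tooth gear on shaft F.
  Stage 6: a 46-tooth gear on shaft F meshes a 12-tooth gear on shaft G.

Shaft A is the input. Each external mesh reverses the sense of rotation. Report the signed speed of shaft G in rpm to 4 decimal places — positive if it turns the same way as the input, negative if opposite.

Stage 1 [53T→53T]: ω = 2924.0000×53/53 = 2924.0000 rpm, dir flips to −; running = −2924.0000
Stage 2 [47T→85T]: ω = 2924.0000×47/85 = 1616.8000 rpm, dir flips to +; running = +1616.8000
Stage 3 [46T→56T]: ω = 1616.8000×46/56 = 1328.0857 rpm, dir flips to −; running = −1328.0857
Stage 4 [69T→84T]: ω = 1328.0857×69/84 = 1090.9276 rpm, dir flips to +; running = +1090.9276
Stage 5 [95T→95T]: ω = 1090.9276×95/95 = 1090.9276 rpm, dir flips to −; running = −1090.9276
Stage 6 [46T→12T]: ω = 1090.9276×46/12 = 4181.8889 rpm, dir flips to +; running = +4181.8889

+4181.8889 rpm (same as input, |ω| = 4181.8889 rpm)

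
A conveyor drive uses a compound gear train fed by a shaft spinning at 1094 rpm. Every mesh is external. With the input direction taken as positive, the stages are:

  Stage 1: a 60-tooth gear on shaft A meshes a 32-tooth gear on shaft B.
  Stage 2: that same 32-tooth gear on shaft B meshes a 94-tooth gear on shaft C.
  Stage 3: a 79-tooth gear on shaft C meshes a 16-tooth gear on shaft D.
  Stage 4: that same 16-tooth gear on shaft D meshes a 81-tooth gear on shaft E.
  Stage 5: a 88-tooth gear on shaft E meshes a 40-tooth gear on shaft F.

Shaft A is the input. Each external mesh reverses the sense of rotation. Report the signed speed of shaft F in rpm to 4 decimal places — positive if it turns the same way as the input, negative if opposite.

Stage 1 [60T→32T]: ω = 1094.0000×60/32 = 2051.2500 rpm, dir flips to −; running = −2051.2500
Stage 2 [32T→94T]: ω = 2051.2500×32/94 = 698.2979 rpm, dir flips to +; running = +698.2979
Stage 3 [79T→16T]: ω = 698.2979×79/16 = 3447.8457 rpm, dir flips to −; running = −3447.8457
Stage 4 [16T→81T]: ω = 3447.8457×16/81 = 681.0559 rpm, dir flips to +; running = +681.0559
Stage 5 [88T→40T]: ω = 681.0559×88/40 = 1498.3231 rpm, dir flips to −; running = −1498.3231

-1498.3231 rpm (opposite to input, |ω| = 1498.3231 rpm)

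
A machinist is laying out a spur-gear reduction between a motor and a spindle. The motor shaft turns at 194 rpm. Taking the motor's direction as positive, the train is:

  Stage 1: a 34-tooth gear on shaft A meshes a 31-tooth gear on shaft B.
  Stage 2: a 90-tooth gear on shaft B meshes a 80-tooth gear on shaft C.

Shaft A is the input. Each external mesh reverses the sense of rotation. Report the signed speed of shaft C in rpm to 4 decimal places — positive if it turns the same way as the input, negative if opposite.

Stage 1 [34T→31T]: ω = 194.0000×34/31 = 212.7742 rpm, dir flips to −; running = −212.7742
Stage 2 [90T→80T]: ω = 212.7742×90/80 = 239.3710 rpm, dir flips to +; running = +239.3710

+239.3710 rpm (same as input, |ω| = 239.3710 rpm)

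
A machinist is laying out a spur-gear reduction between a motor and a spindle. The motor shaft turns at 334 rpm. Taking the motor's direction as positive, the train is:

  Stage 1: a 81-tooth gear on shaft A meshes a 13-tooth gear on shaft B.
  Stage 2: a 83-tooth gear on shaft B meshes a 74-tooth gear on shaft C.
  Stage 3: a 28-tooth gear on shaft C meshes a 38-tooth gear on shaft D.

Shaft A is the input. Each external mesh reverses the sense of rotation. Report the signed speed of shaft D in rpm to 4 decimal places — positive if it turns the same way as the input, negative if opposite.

Stage 1 [81T→13T]: ω = 334.0000×81/13 = 2081.0769 rpm, dir flips to −; running = −2081.0769
Stage 2 [83T→74T]: ω = 2081.0769×83/74 = 2334.1809 rpm, dir flips to +; running = +2334.1809
Stage 3 [28T→38T]: ω = 2334.1809×28/38 = 1719.9227 rpm, dir flips to −; running = −1719.9227

-1719.9227 rpm (opposite to input, |ω| = 1719.9227 rpm)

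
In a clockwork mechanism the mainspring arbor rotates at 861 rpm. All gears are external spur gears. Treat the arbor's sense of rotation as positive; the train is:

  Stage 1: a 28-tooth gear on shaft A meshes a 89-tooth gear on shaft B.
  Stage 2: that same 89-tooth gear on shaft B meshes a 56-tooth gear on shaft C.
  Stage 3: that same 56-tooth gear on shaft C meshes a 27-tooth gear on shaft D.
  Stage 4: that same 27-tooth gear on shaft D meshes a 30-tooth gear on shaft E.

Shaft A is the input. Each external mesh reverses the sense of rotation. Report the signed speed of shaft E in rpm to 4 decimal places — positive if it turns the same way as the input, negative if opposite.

Stage 1 [28T→89T]: ω = 861.0000×28/89 = 270.8764 rpm, dir flips to −; running = −270.8764
Stage 2 [89T→56T]: ω = 270.8764×89/56 = 430.5000 rpm, dir flips to +; running = +430.5000
Stage 3 [56T→27T]: ω = 430.5000×56/27 = 892.8889 rpm, dir flips to −; running = −892.8889
Stage 4 [27T→30T]: ω = 892.8889×27/30 = 803.6000 rpm, dir flips to +; running = +803.6000

+803.6000 rpm (same as input, |ω| = 803.6000 rpm)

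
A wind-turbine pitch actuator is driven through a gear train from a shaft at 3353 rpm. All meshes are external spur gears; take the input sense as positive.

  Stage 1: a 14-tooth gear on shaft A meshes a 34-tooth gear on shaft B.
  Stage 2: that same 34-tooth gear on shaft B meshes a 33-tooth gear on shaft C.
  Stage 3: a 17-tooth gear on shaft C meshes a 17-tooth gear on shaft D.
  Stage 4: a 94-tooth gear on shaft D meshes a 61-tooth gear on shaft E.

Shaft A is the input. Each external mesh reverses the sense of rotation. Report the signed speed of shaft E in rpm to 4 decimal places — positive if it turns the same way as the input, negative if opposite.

Stage 1 [14T→34T]: ω = 3353.0000×14/34 = 1380.6471 rpm, dir flips to −; running = −1380.6471
Stage 2 [34T→33T]: ω = 1380.6471×34/33 = 1422.4848 rpm, dir flips to +; running = +1422.4848
Stage 3 [17T→17T]: ω = 1422.4848×17/17 = 1422.4848 rpm, dir flips to −; running = −1422.4848
Stage 4 [94T→61T]: ω = 1422.4848×94/61 = 2192.0258 rpm, dir flips to +; running = +2192.0258

+2192.0258 rpm (same as input, |ω| = 2192.0258 rpm)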